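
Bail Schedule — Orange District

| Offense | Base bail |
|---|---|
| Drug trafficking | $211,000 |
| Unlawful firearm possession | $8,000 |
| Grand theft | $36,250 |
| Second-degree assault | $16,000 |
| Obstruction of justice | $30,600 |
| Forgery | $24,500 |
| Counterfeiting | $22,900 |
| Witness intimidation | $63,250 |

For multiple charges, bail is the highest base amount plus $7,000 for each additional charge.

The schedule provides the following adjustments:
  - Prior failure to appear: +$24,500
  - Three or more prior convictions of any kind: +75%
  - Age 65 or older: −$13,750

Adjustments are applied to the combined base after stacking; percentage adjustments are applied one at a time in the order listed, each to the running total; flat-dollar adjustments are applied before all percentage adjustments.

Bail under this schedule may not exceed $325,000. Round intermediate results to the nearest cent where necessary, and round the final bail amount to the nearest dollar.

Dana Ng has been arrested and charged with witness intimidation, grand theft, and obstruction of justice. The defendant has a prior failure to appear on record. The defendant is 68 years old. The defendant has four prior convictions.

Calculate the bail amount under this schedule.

Base amounts from the schedule: witness intimidation $63,250; grand theft $36,250; obstruction of justice $30,600.
Stacking rule: highest base plus $7,000 per additional charge. Highest is witness intimidation at $63,250; 2 additional charges → +$14,000. Combined base = $77,250.
Prior failure to appear (+$24,500 flat): $77,250 + $24,500 = $101,750.
Age 65 or older (−$13,750 flat): $101,750 − $13,750 = $88,000.
Three or more prior convictions of any kind (+75%): $88,000 × 1.75 = $154,000.
$154,000 is within the $325,000 maximum.

$154,000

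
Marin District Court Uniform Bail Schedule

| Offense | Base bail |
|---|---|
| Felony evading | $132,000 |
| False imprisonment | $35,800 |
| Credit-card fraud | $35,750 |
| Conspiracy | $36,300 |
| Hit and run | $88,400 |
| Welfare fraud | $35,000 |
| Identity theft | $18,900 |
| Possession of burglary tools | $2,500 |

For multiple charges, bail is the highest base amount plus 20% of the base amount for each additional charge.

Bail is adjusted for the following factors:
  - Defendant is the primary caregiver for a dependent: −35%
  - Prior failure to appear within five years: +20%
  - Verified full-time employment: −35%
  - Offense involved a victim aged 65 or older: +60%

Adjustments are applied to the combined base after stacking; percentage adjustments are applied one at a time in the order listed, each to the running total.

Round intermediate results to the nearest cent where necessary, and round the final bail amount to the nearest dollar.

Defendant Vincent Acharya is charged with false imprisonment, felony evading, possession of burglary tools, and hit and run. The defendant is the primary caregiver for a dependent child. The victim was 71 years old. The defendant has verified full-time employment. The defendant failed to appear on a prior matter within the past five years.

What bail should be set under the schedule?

$127,634

Base amounts from the schedule: false imprisonment $35,800; felony evading $132,000; possession of burglary tools $2,500; hit and run $88,400.
Stacking rule: highest base plus 20% of each additional charge. Highest is felony evading at $132,000. Additional: $35,800 × 20% = $7,160; $2,500 × 20% = $500; $88,400 × 20% = $17,680. Combined base = $132,000 + $25,340 = $157,340.
Defendant is the primary caregiver for a dependent (−35%): $157,340 × 0.65 = $102,271.
Prior failure to appear within five years (+20%): $102,271 × 1.2 = $122,725.20.
Verified full-time employment (−35%): $122,725.20 × 0.65 = $79,771.38.
Offense involved a victim aged 65 or older (+60%): $79,771.38 × 1.6 = $127,634.21.
Rounded to the nearest dollar: $127,634.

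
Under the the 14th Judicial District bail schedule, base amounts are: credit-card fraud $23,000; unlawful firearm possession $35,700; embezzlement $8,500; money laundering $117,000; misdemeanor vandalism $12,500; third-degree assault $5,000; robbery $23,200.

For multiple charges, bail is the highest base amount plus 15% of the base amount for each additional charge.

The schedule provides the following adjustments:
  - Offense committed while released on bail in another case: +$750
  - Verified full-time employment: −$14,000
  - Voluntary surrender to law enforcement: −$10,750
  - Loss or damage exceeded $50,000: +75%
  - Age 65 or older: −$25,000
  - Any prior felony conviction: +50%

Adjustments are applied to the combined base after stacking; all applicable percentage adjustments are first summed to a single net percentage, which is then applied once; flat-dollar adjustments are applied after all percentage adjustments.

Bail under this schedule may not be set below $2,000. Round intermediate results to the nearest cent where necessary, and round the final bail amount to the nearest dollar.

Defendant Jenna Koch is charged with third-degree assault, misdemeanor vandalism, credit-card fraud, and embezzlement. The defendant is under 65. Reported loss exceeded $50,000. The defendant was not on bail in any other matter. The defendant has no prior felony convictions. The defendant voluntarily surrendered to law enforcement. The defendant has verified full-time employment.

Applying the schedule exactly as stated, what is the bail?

$22,325

Base amounts from the schedule: third-degree assault $5,000; misdemeanor vandalism $12,500; credit-card fraud $23,000; embezzlement $8,500.
Stacking rule: highest base plus 15% of each additional charge. Highest is credit-card fraud at $23,000. Additional: $5,000 × 15% = $750; $12,500 × 15% = $1,875; $8,500 × 15% = $1,275. Combined base = $23,000 + $3,900 = $26,900.
Loss or damage exceeded $50,000 (+75%): $26,900 × 1.75 = $47,075.
Verified full-time employment (−$14,000 flat): $47,075 − $14,000 = $33,075.
Voluntary surrender to law enforcement (−$10,750 flat): $33,075 − $10,750 = $22,325.
$22,325 is at or above the $2,000 minimum.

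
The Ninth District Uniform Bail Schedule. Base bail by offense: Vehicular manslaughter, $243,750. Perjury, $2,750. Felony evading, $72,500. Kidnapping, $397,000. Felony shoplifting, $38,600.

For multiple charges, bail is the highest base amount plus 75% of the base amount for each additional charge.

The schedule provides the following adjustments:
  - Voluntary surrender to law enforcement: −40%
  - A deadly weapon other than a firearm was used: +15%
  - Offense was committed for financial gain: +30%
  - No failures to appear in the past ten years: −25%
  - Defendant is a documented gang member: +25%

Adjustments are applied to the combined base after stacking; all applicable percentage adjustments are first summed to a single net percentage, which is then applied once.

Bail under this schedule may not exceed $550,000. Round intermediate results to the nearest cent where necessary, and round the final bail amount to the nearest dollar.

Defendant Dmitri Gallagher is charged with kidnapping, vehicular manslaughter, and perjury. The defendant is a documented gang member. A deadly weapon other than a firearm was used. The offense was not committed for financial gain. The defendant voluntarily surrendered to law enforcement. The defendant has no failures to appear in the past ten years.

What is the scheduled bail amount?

Base amounts from the schedule: kidnapping $397,000; vehicular manslaughter $243,750; perjury $2,750.
Stacking rule: highest base plus 75% of each additional charge. Highest is kidnapping at $397,000. Additional: $243,750 × 75% = $182,812.50; $2,750 × 75% = $2,062.50. Combined base = $397,000 + $184,875 = $581,875.
Net percentage adjustment: −40% +15% −25% +25% = −25%. $581,875 × 0.75 = $436,406.25.
$436,406.25 is within the $550,000 maximum.
Rounded to the nearest dollar: $436,406.

$436,406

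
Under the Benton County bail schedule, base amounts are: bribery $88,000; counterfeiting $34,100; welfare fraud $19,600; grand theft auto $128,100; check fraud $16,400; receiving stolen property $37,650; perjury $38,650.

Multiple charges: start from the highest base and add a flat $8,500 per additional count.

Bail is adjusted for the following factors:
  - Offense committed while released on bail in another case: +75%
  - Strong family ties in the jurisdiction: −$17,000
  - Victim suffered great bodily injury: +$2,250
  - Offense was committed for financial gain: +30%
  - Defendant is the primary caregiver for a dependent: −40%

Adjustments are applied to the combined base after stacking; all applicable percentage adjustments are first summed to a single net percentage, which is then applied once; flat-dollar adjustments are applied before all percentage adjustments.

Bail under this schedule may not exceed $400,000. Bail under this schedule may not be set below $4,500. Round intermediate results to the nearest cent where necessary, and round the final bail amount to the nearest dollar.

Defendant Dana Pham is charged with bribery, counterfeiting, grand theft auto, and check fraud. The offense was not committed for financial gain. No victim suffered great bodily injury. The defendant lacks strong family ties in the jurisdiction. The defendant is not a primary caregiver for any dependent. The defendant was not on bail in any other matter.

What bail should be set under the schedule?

Base amounts from the schedule: bribery $88,000; counterfeiting $34,100; grand theft auto $128,100; check fraud $16,400.
Stacking rule: highest base plus $8,500 per additional charge. Highest is grand theft auto at $128,100; 3 additional charges → +$25,500. Combined base = $153,600.
No adjustment factors apply to this defendant.
$153,600 is within the $400,000 maximum.
$153,600 is at or above the $4,500 minimum.

$153,600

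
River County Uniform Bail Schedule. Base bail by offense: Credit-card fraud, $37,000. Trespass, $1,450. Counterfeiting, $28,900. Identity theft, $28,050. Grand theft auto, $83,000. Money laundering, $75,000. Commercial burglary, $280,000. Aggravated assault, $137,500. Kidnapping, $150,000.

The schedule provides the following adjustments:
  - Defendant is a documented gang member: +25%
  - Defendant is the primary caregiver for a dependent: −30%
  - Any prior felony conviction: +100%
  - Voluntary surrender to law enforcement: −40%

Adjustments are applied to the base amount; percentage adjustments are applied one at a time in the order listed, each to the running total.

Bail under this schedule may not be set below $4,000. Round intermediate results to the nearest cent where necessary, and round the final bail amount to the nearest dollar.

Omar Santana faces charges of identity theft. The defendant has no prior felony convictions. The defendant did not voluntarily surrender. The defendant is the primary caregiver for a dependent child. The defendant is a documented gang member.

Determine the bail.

Base amounts from the schedule: identity theft $28,050.
Single charge. Combined base = $28,050.
Defendant is a documented gang member (+25%): $28,050 × 1.25 = $35,062.50.
Defendant is the primary caregiver for a dependent (−30%): $35,062.50 × 0.7 = $24,543.75.
$24,543.75 is at or above the $4,000 minimum.
Rounded to the nearest dollar: $24,544.

$24,544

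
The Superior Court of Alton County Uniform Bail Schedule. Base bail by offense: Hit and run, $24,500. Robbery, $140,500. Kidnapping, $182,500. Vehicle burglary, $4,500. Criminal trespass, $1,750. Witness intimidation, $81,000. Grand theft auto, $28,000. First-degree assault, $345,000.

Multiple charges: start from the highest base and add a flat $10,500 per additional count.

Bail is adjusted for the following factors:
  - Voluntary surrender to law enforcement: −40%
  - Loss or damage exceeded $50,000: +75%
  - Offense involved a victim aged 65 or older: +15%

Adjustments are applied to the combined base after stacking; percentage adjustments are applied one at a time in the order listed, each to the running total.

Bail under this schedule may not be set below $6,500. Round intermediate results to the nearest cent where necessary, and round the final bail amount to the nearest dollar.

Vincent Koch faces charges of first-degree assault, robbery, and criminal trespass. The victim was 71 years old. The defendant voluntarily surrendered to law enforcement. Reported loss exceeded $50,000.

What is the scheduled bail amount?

$441,945

Base amounts from the schedule: first-degree assault $345,000; robbery $140,500; criminal trespass $1,750.
Stacking rule: highest base plus $10,500 per additional charge. Highest is first-degree assault at $345,000; 2 additional charges → +$21,000. Combined base = $366,000.
Voluntary surrender to law enforcement (−40%): $366,000 × 0.6 = $219,600.
Loss or damage exceeded $50,000 (+75%): $219,600 × 1.75 = $384,300.
Offense involved a victim aged 65 or older (+15%): $384,300 × 1.15 = $441,945.
$441,945 is at or above the $6,500 minimum.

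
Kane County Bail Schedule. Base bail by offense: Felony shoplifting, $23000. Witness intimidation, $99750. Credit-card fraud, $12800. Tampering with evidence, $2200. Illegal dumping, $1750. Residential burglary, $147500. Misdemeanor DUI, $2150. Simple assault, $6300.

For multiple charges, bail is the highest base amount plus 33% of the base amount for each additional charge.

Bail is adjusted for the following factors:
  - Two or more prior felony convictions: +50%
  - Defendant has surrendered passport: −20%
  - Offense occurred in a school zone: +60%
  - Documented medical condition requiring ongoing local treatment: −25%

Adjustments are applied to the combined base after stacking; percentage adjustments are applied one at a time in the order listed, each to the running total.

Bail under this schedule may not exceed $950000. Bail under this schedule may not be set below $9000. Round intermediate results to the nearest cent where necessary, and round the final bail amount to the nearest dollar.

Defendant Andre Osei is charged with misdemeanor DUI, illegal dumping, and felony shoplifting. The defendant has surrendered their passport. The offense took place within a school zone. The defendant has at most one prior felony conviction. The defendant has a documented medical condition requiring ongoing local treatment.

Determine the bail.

$23316

Base amounts from the schedule: misdemeanor DUI $2150; illegal dumping $1750; felony shoplifting $23000.
Stacking rule: highest base plus 33% of each additional charge. Highest is felony shoplifting at $23000. Additional: $2150 × 33% = $709.50; $1750 × 33% = $577.50. Combined base = $23000 + $1287 = $24287.
Defendant has surrendered passport (−20%): $24287 × 0.8 = $19429.60.
Offense occurred in a school zone (+60%): $19429.60 × 1.6 = $31087.36.
Documented medical condition requiring ongoing local treatment (−25%): $31087.36 × 0.75 = $23315.52.
$23315.52 is within the $950000 maximum.
$23315.52 is at or above the $9000 minimum.
Rounded to the nearest dollar: $23316.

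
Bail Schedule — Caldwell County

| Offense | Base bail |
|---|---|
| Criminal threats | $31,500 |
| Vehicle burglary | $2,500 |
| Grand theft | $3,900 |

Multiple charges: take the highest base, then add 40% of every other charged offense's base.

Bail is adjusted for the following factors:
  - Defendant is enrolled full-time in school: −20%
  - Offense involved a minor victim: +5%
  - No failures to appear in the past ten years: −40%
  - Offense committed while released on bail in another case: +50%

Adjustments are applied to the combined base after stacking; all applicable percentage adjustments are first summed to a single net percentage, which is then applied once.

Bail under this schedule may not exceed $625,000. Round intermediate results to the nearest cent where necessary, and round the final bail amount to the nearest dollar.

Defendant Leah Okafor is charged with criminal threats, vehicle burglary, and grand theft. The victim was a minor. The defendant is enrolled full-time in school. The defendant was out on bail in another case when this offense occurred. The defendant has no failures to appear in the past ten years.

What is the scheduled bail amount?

$32,357

Base amounts from the schedule: criminal threats $31,500; vehicle burglary $2,500; grand theft $3,900.
Stacking rule: highest base plus 40% of each additional charge. Highest is criminal threats at $31,500. Additional: $2,500 × 40% = $1,000; $3,900 × 40% = $1,560. Combined base = $31,500 + $2,560 = $34,060.
Net percentage adjustment: −20% +5% −40% +50% = −5%. $34,060 × 0.95 = $32,357.
$32,357 is within the $625,000 maximum.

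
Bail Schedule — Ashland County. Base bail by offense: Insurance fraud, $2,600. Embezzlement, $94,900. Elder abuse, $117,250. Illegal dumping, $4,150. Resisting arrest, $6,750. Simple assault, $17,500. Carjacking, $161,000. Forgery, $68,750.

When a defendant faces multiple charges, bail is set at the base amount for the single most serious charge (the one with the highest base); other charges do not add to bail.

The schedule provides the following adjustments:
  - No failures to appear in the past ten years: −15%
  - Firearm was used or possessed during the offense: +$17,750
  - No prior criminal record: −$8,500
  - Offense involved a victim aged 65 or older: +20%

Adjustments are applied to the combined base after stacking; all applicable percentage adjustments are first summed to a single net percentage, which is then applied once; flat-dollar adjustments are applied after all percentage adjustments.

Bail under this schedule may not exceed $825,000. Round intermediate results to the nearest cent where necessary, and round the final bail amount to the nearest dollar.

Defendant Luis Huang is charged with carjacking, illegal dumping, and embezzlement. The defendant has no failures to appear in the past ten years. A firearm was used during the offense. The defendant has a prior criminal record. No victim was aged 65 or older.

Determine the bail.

Base amounts from the schedule: carjacking $161,000; illegal dumping $4,150; embezzlement $94,900.
Stacking rule: use the highest base only. Highest is carjacking at $161,000. Combined base = $161,000.
No failures to appear in the past ten years (−15%): $161,000 × 0.85 = $136,850.
Firearm was used or possessed during the offense (+$17,750 flat): $136,850 + $17,750 = $154,600.
$154,600 is within the $825,000 maximum.

$154,600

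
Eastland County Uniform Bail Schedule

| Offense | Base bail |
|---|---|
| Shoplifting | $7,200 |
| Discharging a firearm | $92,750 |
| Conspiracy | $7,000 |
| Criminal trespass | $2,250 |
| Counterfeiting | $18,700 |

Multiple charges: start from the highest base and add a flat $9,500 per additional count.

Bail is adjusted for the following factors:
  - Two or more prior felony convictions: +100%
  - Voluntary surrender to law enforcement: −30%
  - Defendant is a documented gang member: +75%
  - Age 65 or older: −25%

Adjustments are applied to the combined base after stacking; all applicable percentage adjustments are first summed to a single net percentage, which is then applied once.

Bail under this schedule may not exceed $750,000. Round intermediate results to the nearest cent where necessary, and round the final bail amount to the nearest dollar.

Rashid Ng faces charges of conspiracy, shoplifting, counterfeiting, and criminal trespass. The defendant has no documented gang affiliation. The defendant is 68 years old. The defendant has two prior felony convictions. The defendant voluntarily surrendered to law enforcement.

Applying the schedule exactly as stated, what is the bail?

Base amounts from the schedule: conspiracy $7,000; shoplifting $7,200; counterfeiting $18,700; criminal trespass $2,250.
Stacking rule: highest base plus $9,500 per additional charge. Highest is counterfeiting at $18,700; 3 additional charges → +$28,500. Combined base = $47,200.
Net percentage adjustment: +100% −30% −25% = +45%. $47,200 × 1.45 = $68,440.
$68,440 is within the $750,000 maximum.

$68,440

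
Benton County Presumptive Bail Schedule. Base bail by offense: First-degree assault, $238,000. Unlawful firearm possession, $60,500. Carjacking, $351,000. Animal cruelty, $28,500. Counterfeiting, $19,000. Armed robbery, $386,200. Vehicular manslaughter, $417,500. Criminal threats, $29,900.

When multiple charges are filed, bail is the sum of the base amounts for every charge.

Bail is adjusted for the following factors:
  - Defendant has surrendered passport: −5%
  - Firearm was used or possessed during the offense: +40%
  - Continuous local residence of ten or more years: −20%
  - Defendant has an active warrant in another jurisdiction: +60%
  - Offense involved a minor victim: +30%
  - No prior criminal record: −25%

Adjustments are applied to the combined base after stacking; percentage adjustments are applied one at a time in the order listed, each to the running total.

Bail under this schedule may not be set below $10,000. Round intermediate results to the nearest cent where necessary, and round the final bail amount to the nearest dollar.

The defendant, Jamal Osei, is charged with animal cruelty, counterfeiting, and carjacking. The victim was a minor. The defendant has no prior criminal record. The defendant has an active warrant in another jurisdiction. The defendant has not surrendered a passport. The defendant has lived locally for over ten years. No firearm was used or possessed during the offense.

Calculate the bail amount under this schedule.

$497,328

Base amounts from the schedule: animal cruelty $28,500; counterfeiting $19,000; carjacking $351,000.
Stacking rule: sum of all bases. $28,500 + $19,000 + $351,000 = $398,500.
Continuous local residence of ten or more years (−20%): $398,500 × 0.8 = $318,800.
Defendant has an active warrant in another jurisdiction (+60%): $318,800 × 1.6 = $510,080.
Offense involved a minor victim (+30%): $510,080 × 1.3 = $663,104.
No prior criminal record (−25%): $663,104 × 0.75 = $497,328.
$497,328 is at or above the $10,000 minimum.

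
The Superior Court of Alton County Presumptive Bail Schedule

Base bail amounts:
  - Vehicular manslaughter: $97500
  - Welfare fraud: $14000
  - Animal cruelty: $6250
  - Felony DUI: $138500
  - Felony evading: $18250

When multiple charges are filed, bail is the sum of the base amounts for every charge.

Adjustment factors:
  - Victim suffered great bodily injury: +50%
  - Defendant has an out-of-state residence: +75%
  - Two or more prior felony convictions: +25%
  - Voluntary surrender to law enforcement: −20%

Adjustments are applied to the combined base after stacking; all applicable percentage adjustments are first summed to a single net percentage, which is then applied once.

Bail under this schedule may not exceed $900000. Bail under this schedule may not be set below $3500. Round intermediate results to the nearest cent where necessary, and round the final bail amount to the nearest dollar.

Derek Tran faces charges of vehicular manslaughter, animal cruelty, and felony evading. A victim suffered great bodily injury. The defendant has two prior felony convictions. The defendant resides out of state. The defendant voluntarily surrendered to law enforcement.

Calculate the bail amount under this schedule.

Base amounts from the schedule: vehicular manslaughter $97500; animal cruelty $6250; felony evading $18250.
Stacking rule: sum of all bases. $97500 + $6250 + $18250 = $122000.
Net percentage adjustment: +50% +75% +25% −20% = +130%. $122000 × 2.3 = $280600.
$280600 is within the $900000 maximum.
$280600 is at or above the $3500 minimum.

$280600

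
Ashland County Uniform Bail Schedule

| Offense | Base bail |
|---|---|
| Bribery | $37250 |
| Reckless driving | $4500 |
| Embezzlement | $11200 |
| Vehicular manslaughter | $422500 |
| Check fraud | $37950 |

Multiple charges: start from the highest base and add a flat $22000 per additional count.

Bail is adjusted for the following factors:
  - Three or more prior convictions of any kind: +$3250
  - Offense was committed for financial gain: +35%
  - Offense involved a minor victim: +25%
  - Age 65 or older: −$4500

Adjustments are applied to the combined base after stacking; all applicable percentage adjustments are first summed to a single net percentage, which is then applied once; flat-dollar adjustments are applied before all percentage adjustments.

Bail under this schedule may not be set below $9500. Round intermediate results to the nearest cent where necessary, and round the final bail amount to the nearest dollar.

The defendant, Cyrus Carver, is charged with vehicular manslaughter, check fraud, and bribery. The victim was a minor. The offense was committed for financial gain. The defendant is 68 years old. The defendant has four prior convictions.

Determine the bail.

$744400

Base amounts from the schedule: vehicular manslaughter $422500; check fraud $37950; bribery $37250.
Stacking rule: highest base plus $22000 per additional charge. Highest is vehicular manslaughter at $422500; 2 additional charges → +$44000. Combined base = $466500.
Three or more prior convictions of any kind (+$3250 flat): $466500 + $3250 = $469750.
Age 65 or older (−$4500 flat): $469750 − $4500 = $465250.
Net percentage adjustment: +35% +25% = +60%. $465250 × 1.6 = $744400.
$744400 is at or above the $9500 minimum.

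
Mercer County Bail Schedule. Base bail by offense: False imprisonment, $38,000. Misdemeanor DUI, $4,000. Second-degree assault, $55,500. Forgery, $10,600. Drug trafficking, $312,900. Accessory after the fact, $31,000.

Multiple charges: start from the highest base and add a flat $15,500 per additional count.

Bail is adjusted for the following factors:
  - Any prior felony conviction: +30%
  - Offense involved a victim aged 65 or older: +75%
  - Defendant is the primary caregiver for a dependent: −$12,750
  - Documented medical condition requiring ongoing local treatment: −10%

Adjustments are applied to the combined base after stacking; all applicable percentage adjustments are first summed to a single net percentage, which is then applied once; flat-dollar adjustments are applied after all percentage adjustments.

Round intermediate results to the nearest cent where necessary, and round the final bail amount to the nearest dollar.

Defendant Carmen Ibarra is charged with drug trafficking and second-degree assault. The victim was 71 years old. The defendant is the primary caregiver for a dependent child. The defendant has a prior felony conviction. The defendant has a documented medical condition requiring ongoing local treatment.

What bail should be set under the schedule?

$627,630

Base amounts from the schedule: drug trafficking $312,900; second-degree assault $55,500.
Stacking rule: highest base plus $15,500 per additional charge. Highest is drug trafficking at $312,900; 1 additional charge → +$15,500. Combined base = $328,400.
Net percentage adjustment: +30% +75% −10% = +95%. $328,400 × 1.95 = $640,380.
Defendant is the primary caregiver for a dependent (−$12,750 flat): $640,380 − $12,750 = $627,630.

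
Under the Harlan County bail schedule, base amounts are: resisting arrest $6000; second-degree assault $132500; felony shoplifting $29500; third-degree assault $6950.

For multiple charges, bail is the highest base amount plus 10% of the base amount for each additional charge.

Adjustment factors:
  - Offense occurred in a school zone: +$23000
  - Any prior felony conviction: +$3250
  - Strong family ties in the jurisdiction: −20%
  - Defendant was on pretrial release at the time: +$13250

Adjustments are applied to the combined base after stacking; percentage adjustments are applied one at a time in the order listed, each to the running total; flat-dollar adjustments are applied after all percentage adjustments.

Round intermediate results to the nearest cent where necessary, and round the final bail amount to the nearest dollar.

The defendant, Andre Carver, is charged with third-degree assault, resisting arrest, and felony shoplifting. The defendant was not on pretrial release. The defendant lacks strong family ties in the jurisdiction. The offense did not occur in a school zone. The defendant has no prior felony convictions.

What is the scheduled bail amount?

Base amounts from the schedule: third-degree assault $6950; resisting arrest $6000; felony shoplifting $29500.
Stacking rule: highest base plus 10% of each additional charge. Highest is felony shoplifting at $29500. Additional: $6950 × 10% = $695; $6000 × 10% = $600. Combined base = $29500 + $1295 = $30795.
No adjustment factors apply to this defendant.

$30795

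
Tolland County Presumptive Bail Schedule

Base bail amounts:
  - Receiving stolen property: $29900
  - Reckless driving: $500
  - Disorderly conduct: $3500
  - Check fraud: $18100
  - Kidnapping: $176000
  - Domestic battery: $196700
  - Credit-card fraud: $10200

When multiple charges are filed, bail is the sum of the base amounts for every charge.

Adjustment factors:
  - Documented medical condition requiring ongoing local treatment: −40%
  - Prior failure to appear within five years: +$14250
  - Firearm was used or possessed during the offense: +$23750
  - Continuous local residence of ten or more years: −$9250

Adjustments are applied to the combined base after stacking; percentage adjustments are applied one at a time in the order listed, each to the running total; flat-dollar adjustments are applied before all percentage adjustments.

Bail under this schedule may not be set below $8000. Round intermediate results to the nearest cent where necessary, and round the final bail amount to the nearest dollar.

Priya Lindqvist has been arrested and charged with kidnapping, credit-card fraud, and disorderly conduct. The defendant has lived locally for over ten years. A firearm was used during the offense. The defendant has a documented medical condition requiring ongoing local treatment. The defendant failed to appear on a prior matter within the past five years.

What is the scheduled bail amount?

Base amounts from the schedule: kidnapping $176000; credit-card fraud $10200; disorderly conduct $3500.
Stacking rule: sum of all bases. $176000 + $10200 + $3500 = $189700.
Prior failure to appear within five years (+$14250 flat): $189700 + $14250 = $203950.
Firearm was used or possessed during the offense (+$23750 flat): $203950 + $23750 = $227700.
Continuous local residence of ten or more years (−$9250 flat): $227700 − $9250 = $218450.
Documented medical condition requiring ongoing local treatment (−40%): $218450 × 0.6 = $131070.
$131070 is at or above the $8000 minimum.

$131070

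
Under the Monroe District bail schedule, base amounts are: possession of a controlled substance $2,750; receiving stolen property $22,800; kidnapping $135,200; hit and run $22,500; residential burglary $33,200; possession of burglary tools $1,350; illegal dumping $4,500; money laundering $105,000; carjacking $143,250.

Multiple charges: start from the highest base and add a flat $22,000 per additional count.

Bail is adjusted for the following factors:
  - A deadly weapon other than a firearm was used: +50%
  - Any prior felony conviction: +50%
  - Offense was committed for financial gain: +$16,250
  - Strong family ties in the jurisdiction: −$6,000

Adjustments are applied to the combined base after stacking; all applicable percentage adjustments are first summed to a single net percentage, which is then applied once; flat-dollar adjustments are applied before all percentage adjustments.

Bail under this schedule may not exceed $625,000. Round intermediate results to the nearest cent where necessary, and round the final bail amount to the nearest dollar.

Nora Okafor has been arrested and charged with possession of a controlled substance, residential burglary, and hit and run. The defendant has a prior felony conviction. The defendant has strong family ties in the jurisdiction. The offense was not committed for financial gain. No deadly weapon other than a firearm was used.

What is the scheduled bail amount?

Base amounts from the schedule: possession of a controlled substance $2,750; residential burglary $33,200; hit and run $22,500.
Stacking rule: highest base plus $22,000 per additional charge. Highest is residential burglary at $33,200; 2 additional charges → +$44,000. Combined base = $77,200.
Strong family ties in the jurisdiction (−$6,000 flat): $77,200 − $6,000 = $71,200.
Any prior felony conviction (+50%): $71,200 × 1.5 = $106,800.
$106,800 is within the $625,000 maximum.

$106,800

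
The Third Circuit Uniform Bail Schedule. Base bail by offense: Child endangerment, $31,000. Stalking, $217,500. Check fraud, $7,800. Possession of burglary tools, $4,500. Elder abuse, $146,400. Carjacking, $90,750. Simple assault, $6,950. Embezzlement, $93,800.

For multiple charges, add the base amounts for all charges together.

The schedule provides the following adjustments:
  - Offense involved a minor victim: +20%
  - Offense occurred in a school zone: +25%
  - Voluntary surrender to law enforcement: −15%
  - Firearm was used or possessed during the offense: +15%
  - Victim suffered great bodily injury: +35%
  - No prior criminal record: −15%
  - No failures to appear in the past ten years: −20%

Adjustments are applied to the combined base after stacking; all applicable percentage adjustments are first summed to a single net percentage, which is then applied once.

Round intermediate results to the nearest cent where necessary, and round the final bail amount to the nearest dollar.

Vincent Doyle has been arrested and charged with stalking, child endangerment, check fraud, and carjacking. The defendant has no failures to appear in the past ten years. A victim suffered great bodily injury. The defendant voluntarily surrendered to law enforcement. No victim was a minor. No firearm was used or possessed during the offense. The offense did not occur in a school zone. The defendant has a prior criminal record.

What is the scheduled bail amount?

$347,050

Base amounts from the schedule: stalking $217,500; child endangerment $31,000; check fraud $7,800; carjacking $90,750.
Stacking rule: sum of all bases. $217,500 + $31,000 + $7,800 + $90,750 = $347,050.
Net percentage adjustment: −15% +35% −20% = +0%. $347,050 × 1 = $347,050.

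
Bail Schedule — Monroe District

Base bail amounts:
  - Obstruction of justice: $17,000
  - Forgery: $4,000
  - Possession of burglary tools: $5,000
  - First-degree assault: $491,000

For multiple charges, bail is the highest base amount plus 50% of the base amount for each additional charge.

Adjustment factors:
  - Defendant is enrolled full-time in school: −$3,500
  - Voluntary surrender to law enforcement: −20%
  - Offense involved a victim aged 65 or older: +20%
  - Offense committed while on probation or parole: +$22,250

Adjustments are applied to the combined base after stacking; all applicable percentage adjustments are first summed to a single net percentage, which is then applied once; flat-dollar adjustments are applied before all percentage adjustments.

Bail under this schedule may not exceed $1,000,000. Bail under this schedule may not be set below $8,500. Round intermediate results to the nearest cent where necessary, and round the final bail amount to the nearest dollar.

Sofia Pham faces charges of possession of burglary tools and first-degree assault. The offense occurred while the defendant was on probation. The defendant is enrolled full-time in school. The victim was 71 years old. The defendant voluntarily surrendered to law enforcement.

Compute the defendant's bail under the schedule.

Base amounts from the schedule: possession of burglary tools $5,000; first-degree assault $491,000.
Stacking rule: highest base plus 50% of each additional charge. Highest is first-degree assault at $491,000. Additional: $5,000 × 50% = $2,500. Combined base = $491,000 + $2,500 = $493,500.
Defendant is enrolled full-time in school (−$3,500 flat): $493,500 − $3,500 = $490,000.
Offense committed while on probation or parole (+$22,250 flat): $490,000 + $22,250 = $512,250.
Net percentage adjustment: −20% +20% = +0%. $512,250 × 1 = $512,250.
$512,250 is within the $1,000,000 maximum.
$512,250 is at or above the $8,500 minimum.

$512,250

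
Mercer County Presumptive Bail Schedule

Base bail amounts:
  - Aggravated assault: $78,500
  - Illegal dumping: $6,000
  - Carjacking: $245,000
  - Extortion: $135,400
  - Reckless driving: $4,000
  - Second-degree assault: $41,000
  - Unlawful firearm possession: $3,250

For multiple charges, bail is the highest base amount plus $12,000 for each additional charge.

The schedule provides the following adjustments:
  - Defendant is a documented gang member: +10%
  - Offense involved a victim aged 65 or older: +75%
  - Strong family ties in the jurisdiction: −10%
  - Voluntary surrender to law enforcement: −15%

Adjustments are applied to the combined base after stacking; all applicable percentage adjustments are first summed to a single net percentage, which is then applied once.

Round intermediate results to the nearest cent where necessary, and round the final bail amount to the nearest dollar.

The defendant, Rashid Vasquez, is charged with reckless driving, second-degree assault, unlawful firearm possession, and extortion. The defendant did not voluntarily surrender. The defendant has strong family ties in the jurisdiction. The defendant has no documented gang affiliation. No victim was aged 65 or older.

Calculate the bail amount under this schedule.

Base amounts from the schedule: reckless driving $4,000; second-degree assault $41,000; unlawful firearm possession $3,250; extortion $135,400.
Stacking rule: highest base plus $12,000 per additional charge. Highest is extortion at $135,400; 3 additional charges → +$36,000. Combined base = $171,400.
Strong family ties in the jurisdiction (−10%): $171,400 × 0.9 = $154,260.

$154,260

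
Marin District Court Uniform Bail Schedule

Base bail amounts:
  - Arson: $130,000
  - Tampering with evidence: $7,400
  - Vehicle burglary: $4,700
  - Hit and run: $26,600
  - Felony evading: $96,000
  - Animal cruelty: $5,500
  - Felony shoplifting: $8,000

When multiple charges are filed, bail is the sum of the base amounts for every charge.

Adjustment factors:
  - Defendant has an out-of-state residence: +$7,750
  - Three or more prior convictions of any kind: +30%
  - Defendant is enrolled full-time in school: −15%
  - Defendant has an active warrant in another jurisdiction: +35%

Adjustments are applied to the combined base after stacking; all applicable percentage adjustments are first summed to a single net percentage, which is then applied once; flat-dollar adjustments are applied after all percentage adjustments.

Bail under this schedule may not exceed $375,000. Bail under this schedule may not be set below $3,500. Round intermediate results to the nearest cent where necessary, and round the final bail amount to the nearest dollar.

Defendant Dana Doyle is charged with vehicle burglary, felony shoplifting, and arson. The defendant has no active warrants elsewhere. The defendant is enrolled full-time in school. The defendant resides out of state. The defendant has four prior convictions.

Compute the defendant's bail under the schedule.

Base amounts from the schedule: vehicle burglary $4,700; felony shoplifting $8,000; arson $130,000.
Stacking rule: sum of all bases. $4,700 + $8,000 + $130,000 = $142,700.
Net percentage adjustment: +30% −15% = +15%. $142,700 × 1.15 = $164,105.
Defendant has an out-of-state residence (+$7,750 flat): $164,105 + $7,750 = $171,855.
$171,855 is within the $375,000 maximum.
$171,855 is at or above the $3,500 minimum.

$171,855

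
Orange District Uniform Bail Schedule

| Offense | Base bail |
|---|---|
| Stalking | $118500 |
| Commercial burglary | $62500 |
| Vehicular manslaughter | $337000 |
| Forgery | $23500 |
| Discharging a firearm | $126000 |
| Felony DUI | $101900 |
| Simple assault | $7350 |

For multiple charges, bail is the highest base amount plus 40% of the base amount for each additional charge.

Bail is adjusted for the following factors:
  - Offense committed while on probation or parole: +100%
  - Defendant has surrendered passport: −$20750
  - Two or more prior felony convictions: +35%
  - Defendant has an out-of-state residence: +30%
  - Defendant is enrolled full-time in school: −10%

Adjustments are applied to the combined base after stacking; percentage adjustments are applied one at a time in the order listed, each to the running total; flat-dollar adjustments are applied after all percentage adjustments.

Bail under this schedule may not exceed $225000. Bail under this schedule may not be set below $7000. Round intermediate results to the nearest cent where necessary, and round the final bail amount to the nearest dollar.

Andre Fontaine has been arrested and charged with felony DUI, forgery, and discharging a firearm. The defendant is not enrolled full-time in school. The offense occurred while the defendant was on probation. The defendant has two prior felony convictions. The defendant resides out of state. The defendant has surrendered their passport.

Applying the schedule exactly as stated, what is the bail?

$225000

Base amounts from the schedule: felony DUI $101900; forgery $23500; discharging a firearm $126000.
Stacking rule: highest base plus 40% of each additional charge. Highest is discharging a firearm at $126000. Additional: $101900 × 40% = $40760; $23500 × 40% = $9400. Combined base = $126000 + $50160 = $176160.
Offense committed while on probation or parole (+100%): $176160 × 2 = $352320.
Two or more prior felony convictions (+35%): $352320 × 1.35 = $475632.
Defendant has an out-of-state residence (+30%): $475632 × 1.3 = $618321.60.
Defendant has surrendered passport (−$20750 flat): $618321.60 − $20750 = $597571.60.
Result $597571.60 exceeds the maximum of $225000; bail is capped at $225000.
$225000 is at or above the $7000 minimum.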